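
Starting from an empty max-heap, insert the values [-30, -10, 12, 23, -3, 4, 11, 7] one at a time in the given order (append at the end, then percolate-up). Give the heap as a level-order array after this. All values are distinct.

Insert -30:
  append -30 at index 0 → [-30] (no swap needed)
Insert -10:
  append -10 at index 1 → [-30, -10]
  -10 > parent -30 at index 0, swap → [-10, -30]
Insert 12:
  append 12 at index 2 → [-10, -30, 12]
  12 > parent -10 at index 0, swap → [12, -30, -10]
Insert 23:
  append 23 at index 3 → [12, -30, -10, 23]
  23 > parent -30 at index 1, swap → [12, 23, -10, -30]
  23 > parent 12 at index 0, swap → [23, 12, -10, -30]
Insert -3:
  append -3 at index 4 → [23, 12, -10, -30, -3] (no swap needed)
Insert 4:
  append 4 at index 5 → [23, 12, -10, -30, -3, 4]
  4 > parent -10 at index 2, swap → [23, 12, 4, -30, -3, -10]
Insert 11:
  append 11 at index 6 → [23, 12, 4, -30, -3, -10, 11]
  11 > parent 4 at index 2, swap → [23, 12, 11, -30, -3, -10, 4]
Insert 7:
  append 7 at index 7 → [23, 12, 11, -30, -3, -10, 4, 7]
  7 > parent -30 at index 3, swap → [23, 12, 11, 7, -3, -10, 4, -30]

[23, 12, 11, 7, -3, -10, 4, -30]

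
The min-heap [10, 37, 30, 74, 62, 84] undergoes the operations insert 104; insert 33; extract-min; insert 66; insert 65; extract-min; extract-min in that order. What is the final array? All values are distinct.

insert 104:
  append 104 at index 6 → [10, 37, 30, 74, 62, 84, 104] (no swap needed)
insert 33:
  append 33 at index 7 → [10, 37, 30, 74, 62, 84, 104, 33]
  33 < parent 74 at index 3, swap → [10, 37, 30, 33, 62, 84, 104, 74]
  33 < parent 37 at index 1, swap → [10, 33, 30, 37, 62, 84, 104, 74]
extract-min → returns 10:
  remove root 10; move last element 74 to root → [74, 33, 30, 37, 62, 84, 104]
  74 vs smaller child 30 at index 2, swap → [30, 33, 74, 37, 62, 84, 104]
insert 66:
  append 66 at index 7 → [30, 33, 74, 37, 62, 84, 104, 66] (no swap needed)
insert 65:
  append 65 at index 8 → [30, 33, 74, 37, 62, 84, 104, 66, 65] (no swap needed)
extract-min → returns 30:
  remove root 30; move last element 65 to root → [65, 33, 74, 37, 62, 84, 104, 66]
  65 vs smaller child 33 at index 1, swap → [33, 65, 74, 37, 62, 84, 104, 66]
  65 vs smaller child 37 at index 3, swap → [33, 37, 74, 65, 62, 84, 104, 66]
extract-min → returns 33:
  remove root 33; move last element 66 to root → [66, 37, 74, 65, 62, 84, 104]
  66 vs smaller child 37 at index 1, swap → [37, 66, 74, 65, 62, 84, 104]
  66 vs smaller child 62 at index 4, swap → [37, 62, 74, 65, 66, 84, 104]

[37, 62, 74, 65, 66, 84, 104]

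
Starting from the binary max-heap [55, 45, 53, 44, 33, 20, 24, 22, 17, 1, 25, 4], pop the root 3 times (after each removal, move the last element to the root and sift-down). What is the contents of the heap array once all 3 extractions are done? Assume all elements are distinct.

extract-max #1 returns 55:
  remove root 55; move last element 4 to root → [4, 45, 53, 44, 33, 20, 24, 22, 17, 1, 25]
  4 vs larger child 53 at index 2, swap → [53, 45, 4, 44, 33, 20, 24, 22, 17, 1, 25]
  4 vs larger child 24 at index 6, swap → [53, 45, 24, 44, 33, 20, 4, 22, 17, 1, 25]
extract-max #2 returns 53:
  remove root 53; move last element 25 to root → [25, 45, 24, 44, 33, 20, 4, 22, 17, 1]
  25 vs larger child 45 at index 1, swap → [45, 25, 24, 44, 33, 20, 4, 22, 17, 1]
  25 vs larger child 44 at index 3, swap → [45, 44, 24, 25, 33, 20, 4, 22, 17, 1]
extract-max #3 returns 45:
  remove root 45; move last element 1 to root → [1, 44, 24, 25, 33, 20, 4, 22, 17]
  1 vs larger child 44 at index 1, swap → [44, 1, 24, 25, 33, 20, 4, 22, 17]
  1 vs larger child 33 at index 4, swap → [44, 33, 24, 25, 1, 20, 4, 22, 17]

[44, 33, 24, 25, 1, 20, 4, 22, 17]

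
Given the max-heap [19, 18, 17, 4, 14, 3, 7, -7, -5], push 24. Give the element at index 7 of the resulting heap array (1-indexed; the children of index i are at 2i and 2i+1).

7

append 24 at index 10 → [19, 18, 17, 4, 14, 3, 7, -7, -5, 24]
24 > parent 14 at index 5, swap → [19, 18, 17, 4, 24, 3, 7, -7, -5, 14]
24 > parent 18 at index 2, swap → [19, 24, 17, 4, 18, 3, 7, -7, -5, 14]
24 > parent 19 at index 1, swap → [24, 19, 17, 4, 18, 3, 7, -7, -5, 14]
resulting array: [24, 19, 17, 4, 18, 3, 7, -7, -5, 14]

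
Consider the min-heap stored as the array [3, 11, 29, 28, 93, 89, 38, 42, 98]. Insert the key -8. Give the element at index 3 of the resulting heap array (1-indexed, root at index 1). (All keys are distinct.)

29

append -8 at index 10 → [3, 11, 29, 28, 93, 89, 38, 42, 98, -8]
-8 < parent 93 at index 5, swap → [3, 11, 29, 28, -8, 89, 38, 42, 98, 93]
-8 < parent 11 at index 2, swap → [3, -8, 29, 28, 11, 89, 38, 42, 98, 93]
-8 < parent 3 at index 1, swap → [-8, 3, 29, 28, 11, 89, 38, 42, 98, 93]
resulting array: [-8, 3, 29, 28, 11, 89, 38, 42, 98, 93]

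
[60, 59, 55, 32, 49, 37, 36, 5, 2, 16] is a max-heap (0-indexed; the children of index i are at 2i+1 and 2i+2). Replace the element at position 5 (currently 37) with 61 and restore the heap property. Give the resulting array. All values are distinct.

[61, 59, 60, 32, 49, 55, 36, 5, 2, 16]

set index 5 from 37 to 61 → [60, 59, 55, 32, 49, 61, 36, 5, 2, 16]
61 > parent 55 at index 2, swap → [60, 59, 61, 32, 49, 55, 36, 5, 2, 16]
61 > parent 60 at index 0, swap → [61, 59, 60, 32, 49, 55, 36, 5, 2, 16]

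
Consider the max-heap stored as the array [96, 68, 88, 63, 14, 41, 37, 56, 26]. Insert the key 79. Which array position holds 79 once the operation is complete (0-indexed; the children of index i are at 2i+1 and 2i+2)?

1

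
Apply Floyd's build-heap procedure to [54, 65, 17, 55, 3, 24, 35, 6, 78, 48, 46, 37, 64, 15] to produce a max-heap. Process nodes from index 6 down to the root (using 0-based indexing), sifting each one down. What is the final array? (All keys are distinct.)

sift down from index 6: already satisfies heap property
sift down from index 5:
  24 vs larger child 64 at index 12, swap → [54, 65, 17, 55, 3, 64, 35, 6, 78, 48, 46, 37, 24, 15]
sift down from index 4:
  3 vs larger child 48 at index 9, swap → [54, 65, 17, 55, 48, 64, 35, 6, 78, 3, 46, 37, 24, 15]
sift down from index 3:
  55 vs larger child 78 at index 8, swap → [54, 65, 17, 78, 48, 64, 35, 6, 55, 3, 46, 37, 24, 15]
sift down from index 2:
  17 vs larger child 64 at index 5, swap → [54, 65, 64, 78, 48, 17, 35, 6, 55, 3, 46, 37, 24, 15]
  17 vs larger child 37 at index 11, swap → [54, 65, 64, 78, 48, 37, 35, 6, 55, 3, 46, 17, 24, 15]
sift down from index 1:
  65 vs larger child 78 at index 3, swap → [54, 78, 64, 65, 48, 37, 35, 6, 55, 3, 46, 17, 24, 15]
sift down from index 0:
  54 vs larger child 78 at index 1, swap → [78, 54, 64, 65, 48, 37, 35, 6, 55, 3, 46, 17, 24, 15]
  54 vs larger child 65 at index 3, swap → [78, 65, 64, 54, 48, 37, 35, 6, 55, 3, 46, 17, 24, 15]
  54 vs larger child 55 at index 8, swap → [78, 65, 64, 55, 48, 37, 35, 6, 54, 3, 46, 17, 24, 15]

[78, 65, 64, 55, 48, 37, 35, 6, 54, 3, 46, 17, 24, 15]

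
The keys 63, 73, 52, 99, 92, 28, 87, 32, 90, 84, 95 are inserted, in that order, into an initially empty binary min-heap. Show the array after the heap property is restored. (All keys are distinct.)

Insert 63:
  append 63 at index 0 → [63] (no swap needed)
Insert 73:
  append 73 at index 1 → [63, 73] (no swap needed)
Insert 52:
  append 52 at index 2 → [63, 73, 52]
  52 < parent 63 at index 0, swap → [52, 73, 63]
Insert 99:
  append 99 at index 3 → [52, 73, 63, 99] (no swap needed)
Insert 92:
  append 92 at index 4 → [52, 73, 63, 99, 92] (no swap needed)
Insert 28:
  append 28 at index 5 → [52, 73, 63, 99, 92, 28]
  28 < parent 63 at index 2, swap → [52, 73, 28, 99, 92, 63]
  28 < parent 52 at index 0, swap → [28, 73, 52, 99, 92, 63]
Insert 87:
  append 87 at index 6 → [28, 73, 52, 99, 92, 63, 87] (no swap needed)
Insert 32:
  append 32 at index 7 → [28, 73, 52, 99, 92, 63, 87, 32]
  32 < parent 99 at index 3, swap → [28, 73, 52, 32, 92, 63, 87, 99]
  32 < parent 73 at index 1, swap → [28, 32, 52, 73, 92, 63, 87, 99]
Insert 90:
  append 90 at index 8 → [28, 32, 52, 73, 92, 63, 87, 99, 90] (no swap needed)
Insert 84:
  append 84 at index 9 → [28, 32, 52, 73, 92, 63, 87, 99, 90, 84]
  84 < parent 92 at index 4, swap → [28, 32, 52, 73, 84, 63, 87, 99, 90, 92]
Insert 95:
  append 95 at index 10 → [28, 32, 52, 73, 84, 63, 87, 99, 90, 92, 95] (no swap needed)

[28, 32, 52, 73, 84, 63, 87, 99, 90, 92, 95]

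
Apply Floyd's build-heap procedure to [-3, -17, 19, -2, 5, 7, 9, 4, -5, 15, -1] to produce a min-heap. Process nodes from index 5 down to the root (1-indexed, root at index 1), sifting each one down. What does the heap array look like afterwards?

[-17, -5, 7, -3, -1, 19, 9, 4, -2, 15, 5]

sift down from index 5:
  5 vs smaller child -1 at index 11, swap → [-3, -17, 19, -2, -1, 7, 9, 4, -5, 15, 5]
sift down from index 4:
  -2 vs smaller child -5 at index 9, swap → [-3, -17, 19, -5, -1, 7, 9, 4, -2, 15, 5]
sift down from index 3:
  19 vs smaller child 7 at index 6, swap → [-3, -17, 7, -5, -1, 19, 9, 4, -2, 15, 5]
sift down from index 2: already satisfies heap property
sift down from index 1:
  -3 vs smaller child -17 at index 2, swap → [-17, -3, 7, -5, -1, 19, 9, 4, -2, 15, 5]
  -3 vs smaller child -5 at index 4, swap → [-17, -5, 7, -3, -1, 19, 9, 4, -2, 15, 5]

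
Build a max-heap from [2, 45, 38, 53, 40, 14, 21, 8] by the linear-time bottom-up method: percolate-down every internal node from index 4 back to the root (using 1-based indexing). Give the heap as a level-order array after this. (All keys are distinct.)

sift down from index 4: already satisfies heap property
sift down from index 3: already satisfies heap property
sift down from index 2:
  45 vs larger child 53 at index 4, swap → [2, 53, 38, 45, 40, 14, 21, 8]
sift down from index 1:
  2 vs larger child 53 at index 2, swap → [53, 2, 38, 45, 40, 14, 21, 8]
  2 vs larger child 45 at index 4, swap → [53, 45, 38, 2, 40, 14, 21, 8]
  2 vs only child 8 at index 8, swap → [53, 45, 38, 8, 40, 14, 21, 2]

[53, 45, 38, 8, 40, 14, 21, 2]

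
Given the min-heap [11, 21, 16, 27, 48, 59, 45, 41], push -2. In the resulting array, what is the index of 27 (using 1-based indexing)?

9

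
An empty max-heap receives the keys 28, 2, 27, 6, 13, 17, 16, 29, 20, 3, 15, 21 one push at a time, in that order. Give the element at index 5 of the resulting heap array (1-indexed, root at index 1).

Insert 28:
  append 28 at index 1 → [28] (no swap needed)
Insert 2:
  append 2 at index 2 → [28, 2] (no swap needed)
Insert 27:
  append 27 at index 3 → [28, 2, 27] (no swap needed)
Insert 6:
  append 6 at index 4 → [28, 2, 27, 6]
  6 > parent 2 at index 2, swap → [28, 6, 27, 2]
Insert 13:
  append 13 at index 5 → [28, 6, 27, 2, 13]
  13 > parent 6 at index 2, swap → [28, 13, 27, 2, 6]
Insert 17:
  append 17 at index 6 → [28, 13, 27, 2, 6, 17] (no swap needed)
Insert 16:
  append 16 at index 7 → [28, 13, 27, 2, 6, 17, 16] (no swap needed)
Insert 29:
  append 29 at index 8 → [28, 13, 27, 2, 6, 17, 16, 29]
  29 > parent 2 at index 4, swap → [28, 13, 27, 29, 6, 17, 16, 2]
  29 > parent 13 at index 2, swap → [28, 29, 27, 13, 6, 17, 16, 2]
  29 > parent 28 at index 1, swap → [29, 28, 27, 13, 6, 17, 16, 2]
Insert 20:
  append 20 at index 9 → [29, 28, 27, 13, 6, 17, 16, 2, 20]
  20 > parent 13 at index 4, swap → [29, 28, 27, 20, 6, 17, 16, 2, 13]
Insert 3:
  append 3 at index 10 → [29, 28, 27, 20, 6, 17, 16, 2, 13, 3] (no swap needed)
Insert 15:
  append 15 at index 11 → [29, 28, 27, 20, 6, 17, 16, 2, 13, 3, 15]
  15 > parent 6 at index 5, swap → [29, 28, 27, 20, 15, 17, 16, 2, 13, 3, 6]
Insert 21:
  append 21 at index 12 → [29, 28, 27, 20, 15, 17, 16, 2, 13, 3, 6, 21]
  21 > parent 17 at index 6, swap → [29, 28, 27, 20, 15, 21, 16, 2, 13, 3, 6, 17]
resulting array: [29, 28, 27, 20, 15, 21, 16, 2, 13, 3, 6, 17]

15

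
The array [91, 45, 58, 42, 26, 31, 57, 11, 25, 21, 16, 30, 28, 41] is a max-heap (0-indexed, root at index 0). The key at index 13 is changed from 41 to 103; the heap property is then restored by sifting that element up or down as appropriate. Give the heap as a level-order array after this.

set index 13 from 41 to 103 → [91, 45, 58, 42, 26, 31, 57, 11, 25, 21, 16, 30, 28, 103]
103 > parent 57 at index 6, swap → [91, 45, 58, 42, 26, 31, 103, 11, 25, 21, 16, 30, 28, 57]
103 > parent 58 at index 2, swap → [91, 45, 103, 42, 26, 31, 58, 11, 25, 21, 16, 30, 28, 57]
103 > parent 91 at index 0, swap → [103, 45, 91, 42, 26, 31, 58, 11, 25, 21, 16, 30, 28, 57]

[103, 45, 91, 42, 26, 31, 58, 11, 25, 21, 16, 30, 28, 57]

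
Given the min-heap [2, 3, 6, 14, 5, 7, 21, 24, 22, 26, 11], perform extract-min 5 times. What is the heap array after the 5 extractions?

[11, 14, 21, 24, 26, 22]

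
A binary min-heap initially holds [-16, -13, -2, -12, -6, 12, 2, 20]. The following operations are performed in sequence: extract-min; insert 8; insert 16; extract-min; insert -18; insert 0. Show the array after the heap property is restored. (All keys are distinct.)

[-18, -12, -2, -6, 0, 12, 2, 20, 8, 16]

extract-min → returns -16:
  remove root -16; move last element 20 to root → [20, -13, -2, -12, -6, 12, 2]
  20 vs smaller child -13 at index 1, swap → [-13, 20, -2, -12, -6, 12, 2]
  20 vs smaller child -12 at index 3, swap → [-13, -12, -2, 20, -6, 12, 2]
insert 8:
  append 8 at index 7 → [-13, -12, -2, 20, -6, 12, 2, 8]
  8 < parent 20 at index 3, swap → [-13, -12, -2, 8, -6, 12, 2, 20]
insert 16:
  append 16 at index 8 → [-13, -12, -2, 8, -6, 12, 2, 20, 16] (no swap needed)
extract-min → returns -13:
  remove root -13; move last element 16 to root → [16, -12, -2, 8, -6, 12, 2, 20]
  16 vs smaller child -12 at index 1, swap → [-12, 16, -2, 8, -6, 12, 2, 20]
  16 vs smaller child -6 at index 4, swap → [-12, -6, -2, 8, 16, 12, 2, 20]
insert -18:
  append -18 at index 8 → [-12, -6, -2, 8, 16, 12, 2, 20, -18]
  -18 < parent 8 at index 3, swap → [-12, -6, -2, -18, 16, 12, 2, 20, 8]
  -18 < parent -6 at index 1, swap → [-12, -18, -2, -6, 16, 12, 2, 20, 8]
  -18 < parent -12 at index 0, swap → [-18, -12, -2, -6, 16, 12, 2, 20, 8]
insert 0:
  append 0 at index 9 → [-18, -12, -2, -6, 16, 12, 2, 20, 8, 0]
  0 < parent 16 at index 4, swap → [-18, -12, -2, -6, 0, 12, 2, 20, 8, 16]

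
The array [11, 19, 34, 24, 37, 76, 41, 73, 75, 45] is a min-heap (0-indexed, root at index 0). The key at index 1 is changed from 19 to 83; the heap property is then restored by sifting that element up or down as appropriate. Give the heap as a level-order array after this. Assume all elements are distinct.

set index 1 from 19 to 83 → [11, 83, 34, 24, 37, 76, 41, 73, 75, 45]
83 vs smaller child 24 at index 3, swap → [11, 24, 34, 83, 37, 76, 41, 73, 75, 45]
83 vs smaller child 73 at index 7, swap → [11, 24, 34, 73, 37, 76, 41, 83, 75, 45]

[11, 24, 34, 73, 37, 76, 41, 83, 75, 45]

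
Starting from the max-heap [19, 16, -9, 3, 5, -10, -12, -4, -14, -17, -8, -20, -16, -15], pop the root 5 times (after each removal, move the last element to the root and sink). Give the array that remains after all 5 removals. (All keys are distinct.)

[-8, -14, -9, -16, -15, -10, -12, -17, -20]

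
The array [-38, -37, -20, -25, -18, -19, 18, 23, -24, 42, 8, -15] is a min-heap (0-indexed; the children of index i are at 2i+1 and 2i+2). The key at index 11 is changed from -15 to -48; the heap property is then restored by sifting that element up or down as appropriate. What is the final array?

[-48, -37, -38, -25, -18, -20, 18, 23, -24, 42, 8, -19]

set index 11 from -15 to -48 → [-38, -37, -20, -25, -18, -19, 18, 23, -24, 42, 8, -48]
-48 < parent -19 at index 5, swap → [-38, -37, -20, -25, -18, -48, 18, 23, -24, 42, 8, -19]
-48 < parent -20 at index 2, swap → [-38, -37, -48, -25, -18, -20, 18, 23, -24, 42, 8, -19]
-48 < parent -38 at index 0, swap → [-48, -37, -38, -25, -18, -20, 18, 23, -24, 42, 8, -19]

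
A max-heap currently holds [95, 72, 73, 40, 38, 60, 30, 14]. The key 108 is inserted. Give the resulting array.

append 108 at index 8 → [95, 72, 73, 40, 38, 60, 30, 14, 108]
108 > parent 40 at index 3, swap → [95, 72, 73, 108, 38, 60, 30, 14, 40]
108 > parent 72 at index 1, swap → [95, 108, 73, 72, 38, 60, 30, 14, 40]
108 > parent 95 at index 0, swap → [108, 95, 73, 72, 38, 60, 30, 14, 40]

[108, 95, 73, 72, 38, 60, 30, 14, 40]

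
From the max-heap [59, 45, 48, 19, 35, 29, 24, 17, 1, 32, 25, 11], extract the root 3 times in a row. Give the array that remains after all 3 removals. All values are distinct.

extract-max #1 returns 59:
  remove root 59; move last element 11 to root → [11, 45, 48, 19, 35, 29, 24, 17, 1, 32, 25]
  11 vs larger child 48 at index 2, swap → [48, 45, 11, 19, 35, 29, 24, 17, 1, 32, 25]
  11 vs larger child 29 at index 5, swap → [48, 45, 29, 19, 35, 11, 24, 17, 1, 32, 25]
extract-max #2 returns 48:
  remove root 48; move last element 25 to root → [25, 45, 29, 19, 35, 11, 24, 17, 1, 32]
  25 vs larger child 45 at index 1, swap → [45, 25, 29, 19, 35, 11, 24, 17, 1, 32]
  25 vs larger child 35 at index 4, swap → [45, 35, 29, 19, 25, 11, 24, 17, 1, 32]
  25 vs only child 32 at index 9, swap → [45, 35, 29, 19, 32, 11, 24, 17, 1, 25]
extract-max #3 returns 45:
  remove root 45; move last element 25 to root → [25, 35, 29, 19, 32, 11, 24, 17, 1]
  25 vs larger child 35 at index 1, swap → [35, 25, 29, 19, 32, 11, 24, 17, 1]
  25 vs larger child 32 at index 4, swap → [35, 32, 29, 19, 25, 11, 24, 17, 1]

[35, 32, 29, 19, 25, 11, 24, 17, 1]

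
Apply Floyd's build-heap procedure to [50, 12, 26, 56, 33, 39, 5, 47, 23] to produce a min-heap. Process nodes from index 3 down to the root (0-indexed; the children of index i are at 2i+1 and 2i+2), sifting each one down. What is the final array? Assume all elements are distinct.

[5, 12, 26, 23, 33, 39, 50, 47, 56]

sift down from index 3:
  56 vs smaller child 23 at index 8, swap → [50, 12, 26, 23, 33, 39, 5, 47, 56]
sift down from index 2:
  26 vs smaller child 5 at index 6, swap → [50, 12, 5, 23, 33, 39, 26, 47, 56]
sift down from index 1: already satisfies heap property
sift down from index 0:
  50 vs smaller child 5 at index 2, swap → [5, 12, 50, 23, 33, 39, 26, 47, 56]
  50 vs smaller child 26 at index 6, swap → [5, 12, 26, 23, 33, 39, 50, 47, 56]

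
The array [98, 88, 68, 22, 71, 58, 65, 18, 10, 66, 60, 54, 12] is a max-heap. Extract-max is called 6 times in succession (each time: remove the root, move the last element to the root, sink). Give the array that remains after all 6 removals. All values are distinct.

[60, 22, 58, 18, 12, 10, 54]

extract-max #1 returns 98:
  remove root 98; move last element 12 to root → [12, 88, 68, 22, 71, 58, 65, 18, 10, 66, 60, 54]
  12 vs larger child 88 at index 1, swap → [88, 12, 68, 22, 71, 58, 65, 18, 10, 66, 60, 54]
  12 vs larger child 71 at index 4, swap → [88, 71, 68, 22, 12, 58, 65, 18, 10, 66, 60, 54]
  12 vs larger child 66 at index 9, swap → [88, 71, 68, 22, 66, 58, 65, 18, 10, 12, 60, 54]
extract-max #2 returns 88:
  remove root 88; move last element 54 to root → [54, 71, 68, 22, 66, 58, 65, 18, 10, 12, 60]
  54 vs larger child 71 at index 1, swap → [71, 54, 68, 22, 66, 58, 65, 18, 10, 12, 60]
  54 vs larger child 66 at index 4, swap → [71, 66, 68, 22, 54, 58, 65, 18, 10, 12, 60]
  54 vs larger child 60 at index 10, swap → [71, 66, 68, 22, 60, 58, 65, 18, 10, 12, 54]
extract-max #3 returns 71:
  remove root 71; move last element 54 to root → [54, 66, 68, 22, 60, 58, 65, 18, 10, 12]
  54 vs larger child 68 at index 2, swap → [68, 66, 54, 22, 60, 58, 65, 18, 10, 12]
  54 vs larger child 65 at index 6, swap → [68, 66, 65, 22, 60, 58, 54, 18, 10, 12]
extract-max #4 returns 68:
  remove root 68; move last element 12 to root → [12, 66, 65, 22, 60, 58, 54, 18, 10]
  12 vs larger child 66 at index 1, swap → [66, 12, 65, 22, 60, 58, 54, 18, 10]
  12 vs larger child 60 at index 4, swap → [66, 60, 65, 22, 12, 58, 54, 18, 10]
extract-max #5 returns 66:
  remove root 66; move last element 10 to root → [10, 60, 65, 22, 12, 58, 54, 18]
  10 vs larger child 65 at index 2, swap → [65, 60, 10, 22, 12, 58, 54, 18]
  10 vs larger child 58 at index 5, swap → [65, 60, 58, 22, 12, 10, 54, 18]
extract-max #6 returns 65:
  remove root 65; move last element 18 to root → [18, 60, 58, 22, 12, 10, 54]
  18 vs larger child 60 at index 1, swap → [60, 18, 58, 22, 12, 10, 54]
  18 vs larger child 22 at index 3, swap → [60, 22, 58, 18, 12, 10, 54]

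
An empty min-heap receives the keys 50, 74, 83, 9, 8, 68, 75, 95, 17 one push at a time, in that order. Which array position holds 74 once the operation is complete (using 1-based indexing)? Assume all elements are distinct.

9

Insert 50:
  append 50 at index 1 → [50] (no swap needed)
Insert 74:
  append 74 at index 2 → [50, 74] (no swap needed)
Insert 83:
  append 83 at index 3 → [50, 74, 83] (no swap needed)
Insert 9:
  append 9 at index 4 → [50, 74, 83, 9]
  9 < parent 74 at index 2, swap → [50, 9, 83, 74]
  9 < parent 50 at index 1, swap → [9, 50, 83, 74]
Insert 8:
  append 8 at index 5 → [9, 50, 83, 74, 8]
  8 < parent 50 at index 2, swap → [9, 8, 83, 74, 50]
  8 < parent 9 at index 1, swap → [8, 9, 83, 74, 50]
Insert 68:
  append 68 at index 6 → [8, 9, 83, 74, 50, 68]
  68 < parent 83 at index 3, swap → [8, 9, 68, 74, 50, 83]
Insert 75:
  append 75 at index 7 → [8, 9, 68, 74, 50, 83, 75] (no swap needed)
Insert 95:
  append 95 at index 8 → [8, 9, 68, 74, 50, 83, 75, 95] (no swap needed)
Insert 17:
  append 17 at index 9 → [8, 9, 68, 74, 50, 83, 75, 95, 17]
  17 < parent 74 at index 4, swap → [8, 9, 68, 17, 50, 83, 75, 95, 74]
resulting array: [8, 9, 68, 17, 50, 83, 75, 95, 74]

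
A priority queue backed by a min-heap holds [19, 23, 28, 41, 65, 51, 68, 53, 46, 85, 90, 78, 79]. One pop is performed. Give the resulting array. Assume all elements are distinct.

remove root 19; move last element 79 to root → [79, 23, 28, 41, 65, 51, 68, 53, 46, 85, 90, 78]
79 vs smaller child 23 at index 1, swap → [23, 79, 28, 41, 65, 51, 68, 53, 46, 85, 90, 78]
79 vs smaller child 41 at index 3, swap → [23, 41, 28, 79, 65, 51, 68, 53, 46, 85, 90, 78]
79 vs smaller child 46 at index 8, swap → [23, 41, 28, 46, 65, 51, 68, 53, 79, 85, 90, 78]

[23, 41, 28, 46, 65, 51, 68, 53, 79, 85, 90, 78]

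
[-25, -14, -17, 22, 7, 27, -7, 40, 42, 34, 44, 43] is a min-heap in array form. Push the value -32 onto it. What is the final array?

[-32, -14, -25, 22, 7, -17, -7, 40, 42, 34, 44, 43, 27]

append -32 at index 12 → [-25, -14, -17, 22, 7, 27, -7, 40, 42, 34, 44, 43, -32]
-32 < parent 27 at index 5, swap → [-25, -14, -17, 22, 7, -32, -7, 40, 42, 34, 44, 43, 27]
-32 < parent -17 at index 2, swap → [-25, -14, -32, 22, 7, -17, -7, 40, 42, 34, 44, 43, 27]
-32 < parent -25 at index 0, swap → [-32, -14, -25, 22, 7, -17, -7, 40, 42, 34, 44, 43, 27]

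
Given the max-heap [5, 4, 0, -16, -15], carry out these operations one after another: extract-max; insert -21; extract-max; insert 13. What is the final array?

[13, 0, -21, -16, -15]

extract-max → returns 5:
  remove root 5; move last element -15 to root → [-15, 4, 0, -16]
  -15 vs larger child 4 at index 1, swap → [4, -15, 0, -16]
insert -21:
  append -21 at index 4 → [4, -15, 0, -16, -21] (no swap needed)
extract-max → returns 4:
  remove root 4; move last element -21 to root → [-21, -15, 0, -16]
  -21 vs larger child 0 at index 2, swap → [0, -15, -21, -16]
insert 13:
  append 13 at index 4 → [0, -15, -21, -16, 13]
  13 > parent -15 at index 1, swap → [0, 13, -21, -16, -15]
  13 > parent 0 at index 0, swap → [13, 0, -21, -16, -15]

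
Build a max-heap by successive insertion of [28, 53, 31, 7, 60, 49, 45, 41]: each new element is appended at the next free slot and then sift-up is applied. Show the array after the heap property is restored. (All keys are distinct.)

Insert 28:
  append 28 at index 0 → [28] (no swap needed)
Insert 53:
  append 53 at index 1 → [28, 53]
  53 > parent 28 at index 0, swap → [53, 28]
Insert 31:
  append 31 at index 2 → [53, 28, 31] (no swap needed)
Insert 7:
  append 7 at index 3 → [53, 28, 31, 7] (no swap needed)
Insert 60:
  append 60 at index 4 → [53, 28, 31, 7, 60]
  60 > parent 28 at index 1, swap → [53, 60, 31, 7, 28]
  60 > parent 53 at index 0, swap → [60, 53, 31, 7, 28]
Insert 49:
  append 49 at index 5 → [60, 53, 31, 7, 28, 49]
  49 > parent 31 at index 2, swap → [60, 53, 49, 7, 28, 31]
Insert 45:
  append 45 at index 6 → [60, 53, 49, 7, 28, 31, 45] (no swap needed)
Insert 41:
  append 41 at index 7 → [60, 53, 49, 7, 28, 31, 45, 41]
  41 > parent 7 at index 3, swap → [60, 53, 49, 41, 28, 31, 45, 7]

[60, 53, 49, 41, 28, 31, 45, 7]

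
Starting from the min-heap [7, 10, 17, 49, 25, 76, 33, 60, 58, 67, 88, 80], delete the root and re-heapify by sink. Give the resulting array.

remove root 7; move last element 80 to root → [80, 10, 17, 49, 25, 76, 33, 60, 58, 67, 88]
80 vs smaller child 10 at index 1, swap → [10, 80, 17, 49, 25, 76, 33, 60, 58, 67, 88]
80 vs smaller child 25 at index 4, swap → [10, 25, 17, 49, 80, 76, 33, 60, 58, 67, 88]
80 vs smaller child 67 at index 9, swap → [10, 25, 17, 49, 67, 76, 33, 60, 58, 80, 88]

[10, 25, 17, 49, 67, 76, 33, 60, 58, 80, 88]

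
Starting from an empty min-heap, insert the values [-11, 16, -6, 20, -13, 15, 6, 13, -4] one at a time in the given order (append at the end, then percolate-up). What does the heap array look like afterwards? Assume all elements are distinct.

[-13, -11, -6, -4, 16, 15, 6, 20, 13]

Insert -11:
  append -11 at index 0 → [-11] (no swap needed)
Insert 16:
  append 16 at index 1 → [-11, 16] (no swap needed)
Insert -6:
  append -6 at index 2 → [-11, 16, -6] (no swap needed)
Insert 20:
  append 20 at index 3 → [-11, 16, -6, 20] (no swap needed)
Insert -13:
  append -13 at index 4 → [-11, 16, -6, 20, -13]
  -13 < parent 16 at index 1, swap → [-11, -13, -6, 20, 16]
  -13 < parent -11 at index 0, swap → [-13, -11, -6, 20, 16]
Insert 15:
  append 15 at index 5 → [-13, -11, -6, 20, 16, 15] (no swap needed)
Insert 6:
  append 6 at index 6 → [-13, -11, -6, 20, 16, 15, 6] (no swap needed)
Insert 13:
  append 13 at index 7 → [-13, -11, -6, 20, 16, 15, 6, 13]
  13 < parent 20 at index 3, swap → [-13, -11, -6, 13, 16, 15, 6, 20]
Insert -4:
  append -4 at index 8 → [-13, -11, -6, 13, 16, 15, 6, 20, -4]
  -4 < parent 13 at index 3, swap → [-13, -11, -6, -4, 16, 15, 6, 20, 13]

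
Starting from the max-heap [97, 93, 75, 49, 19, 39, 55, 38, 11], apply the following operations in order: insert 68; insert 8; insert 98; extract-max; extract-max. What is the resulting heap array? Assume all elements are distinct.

insert 68:
  append 68 at index 9 → [97, 93, 75, 49, 19, 39, 55, 38, 11, 68]
  68 > parent 19 at index 4, swap → [97, 93, 75, 49, 68, 39, 55, 38, 11, 19]
insert 8:
  append 8 at index 10 → [97, 93, 75, 49, 68, 39, 55, 38, 11, 19, 8] (no swap needed)
insert 98:
  append 98 at index 11 → [97, 93, 75, 49, 68, 39, 55, 38, 11, 19, 8, 98]
  98 > parent 39 at index 5, swap → [97, 93, 75, 49, 68, 98, 55, 38, 11, 19, 8, 39]
  98 > parent 75 at index 2, swap → [97, 93, 98, 49, 68, 75, 55, 38, 11, 19, 8, 39]
  98 > parent 97 at index 0, swap → [98, 93, 97, 49, 68, 75, 55, 38, 11, 19, 8, 39]
extract-max → returns 98:
  remove root 98; move last element 39 to root → [39, 93, 97, 49, 68, 75, 55, 38, 11, 19, 8]
  39 vs larger child 97 at index 2, swap → [97, 93, 39, 49, 68, 75, 55, 38, 11, 19, 8]
  39 vs larger child 75 at index 5, swap → [97, 93, 75, 49, 68, 39, 55, 38, 11, 19, 8]
extract-max → returns 97:
  remove root 97; move last element 8 to root → [8, 93, 75, 49, 68, 39, 55, 38, 11, 19]
  8 vs larger child 93 at index 1, swap → [93, 8, 75, 49, 68, 39, 55, 38, 11, 19]
  8 vs larger child 68 at index 4, swap → [93, 68, 75, 49, 8, 39, 55, 38, 11, 19]
  8 vs only child 19 at index 9, swap → [93, 68, 75, 49, 19, 39, 55, 38, 11, 8]

[93, 68, 75, 49, 19, 39, 55, 38, 11, 8]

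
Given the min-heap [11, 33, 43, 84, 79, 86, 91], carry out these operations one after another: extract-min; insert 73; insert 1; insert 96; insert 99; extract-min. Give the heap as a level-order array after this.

[33, 79, 43, 84, 91, 86, 73, 99, 96]

extract-min → returns 11:
  remove root 11; move last element 91 to root → [91, 33, 43, 84, 79, 86]
  91 vs smaller child 33 at index 1, swap → [33, 91, 43, 84, 79, 86]
  91 vs smaller child 79 at index 4, swap → [33, 79, 43, 84, 91, 86]
insert 73:
  append 73 at index 6 → [33, 79, 43, 84, 91, 86, 73] (no swap needed)
insert 1:
  append 1 at index 7 → [33, 79, 43, 84, 91, 86, 73, 1]
  1 < parent 84 at index 3, swap → [33, 79, 43, 1, 91, 86, 73, 84]
  1 < parent 79 at index 1, swap → [33, 1, 43, 79, 91, 86, 73, 84]
  1 < parent 33 at index 0, swap → [1, 33, 43, 79, 91, 86, 73, 84]
insert 96:
  append 96 at index 8 → [1, 33, 43, 79, 91, 86, 73, 84, 96] (no swap needed)
insert 99:
  append 99 at index 9 → [1, 33, 43, 79, 91, 86, 73, 84, 96, 99] (no swap needed)
extract-min → returns 1:
  remove root 1; move last element 99 to root → [99, 33, 43, 79, 91, 86, 73, 84, 96]
  99 vs smaller child 33 at index 1, swap → [33, 99, 43, 79, 91, 86, 73, 84, 96]
  99 vs smaller child 79 at index 3, swap → [33, 79, 43, 99, 91, 86, 73, 84, 96]
  99 vs smaller child 84 at index 7, swap → [33, 79, 43, 84, 91, 86, 73, 99, 96]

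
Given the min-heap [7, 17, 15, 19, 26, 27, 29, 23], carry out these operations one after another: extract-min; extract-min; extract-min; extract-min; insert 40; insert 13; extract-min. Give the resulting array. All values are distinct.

extract-min → returns 7:
  remove root 7; move last element 23 to root → [23, 17, 15, 19, 26, 27, 29]
  23 vs smaller child 15 at index 2, swap → [15, 17, 23, 19, 26, 27, 29]
extract-min → returns 15:
  remove root 15; move last element 29 to root → [29, 17, 23, 19, 26, 27]
  29 vs smaller child 17 at index 1, swap → [17, 29, 23, 19, 26, 27]
  29 vs smaller child 19 at index 3, swap → [17, 19, 23, 29, 26, 27]
extract-min → returns 17:
  remove root 17; move last element 27 to root → [27, 19, 23, 29, 26]
  27 vs smaller child 19 at index 1, swap → [19, 27, 23, 29, 26]
  27 vs smaller child 26 at index 4, swap → [19, 26, 23, 29, 27]
extract-min → returns 19:
  remove root 19; move last element 27 to root → [27, 26, 23, 29]
  27 vs smaller child 23 at index 2, swap → [23, 26, 27, 29]
insert 40:
  append 40 at index 4 → [23, 26, 27, 29, 40] (no swap needed)
insert 13:
  append 13 at index 5 → [23, 26, 27, 29, 40, 13]
  13 < parent 27 at index 2, swap → [23, 26, 13, 29, 40, 27]
  13 < parent 23 at index 0, swap → [13, 26, 23, 29, 40, 27]
extract-min → returns 13:
  remove root 13; move last element 27 to root → [27, 26, 23, 29, 40]
  27 vs smaller child 23 at index 2, swap → [23, 26, 27, 29, 40]

[23, 26, 27, 29, 40]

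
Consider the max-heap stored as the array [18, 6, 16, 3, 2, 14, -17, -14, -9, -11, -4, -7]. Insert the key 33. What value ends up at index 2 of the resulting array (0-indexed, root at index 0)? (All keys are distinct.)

append 33 at index 12 → [18, 6, 16, 3, 2, 14, -17, -14, -9, -11, -4, -7, 33]
33 > parent 14 at index 5, swap → [18, 6, 16, 3, 2, 33, -17, -14, -9, -11, -4, -7, 14]
33 > parent 16 at index 2, swap → [18, 6, 33, 3, 2, 16, -17, -14, -9, -11, -4, -7, 14]
33 > parent 18 at index 0, swap → [33, 6, 18, 3, 2, 16, -17, -14, -9, -11, -4, -7, 14]
resulting array: [33, 6, 18, 3, 2, 16, -17, -14, -9, -11, -4, -7, 14]

18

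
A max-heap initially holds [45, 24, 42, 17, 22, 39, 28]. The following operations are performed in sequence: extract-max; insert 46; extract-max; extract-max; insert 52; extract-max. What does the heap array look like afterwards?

extract-max → returns 45:
  remove root 45; move last element 28 to root → [28, 24, 42, 17, 22, 39]
  28 vs larger child 42 at index 2, swap → [42, 24, 28, 17, 22, 39]
  28 vs only child 39 at index 5, swap → [42, 24, 39, 17, 22, 28]
insert 46:
  append 46 at index 6 → [42, 24, 39, 17, 22, 28, 46]
  46 > parent 39 at index 2, swap → [42, 24, 46, 17, 22, 28, 39]
  46 > parent 42 at index 0, swap → [46, 24, 42, 17, 22, 28, 39]
extract-max → returns 46:
  remove root 46; move last element 39 to root → [39, 24, 42, 17, 22, 28]
  39 vs larger child 42 at index 2, swap → [42, 24, 39, 17, 22, 28]
extract-max → returns 42:
  remove root 42; move last element 28 to root → [28, 24, 39, 17, 22]
  28 vs larger child 39 at index 2, swap → [39, 24, 28, 17, 22]
insert 52:
  append 52 at index 5 → [39, 24, 28, 17, 22, 52]
  52 > parent 28 at index 2, swap → [39, 24, 52, 17, 22, 28]
  52 > parent 39 at index 0, swap → [52, 24, 39, 17, 22, 28]
extract-max → returns 52:
  remove root 52; move last element 28 to root → [28, 24, 39, 17, 22]
  28 vs larger child 39 at index 2, swap → [39, 24, 28, 17, 22]

[39, 24, 28, 17, 22]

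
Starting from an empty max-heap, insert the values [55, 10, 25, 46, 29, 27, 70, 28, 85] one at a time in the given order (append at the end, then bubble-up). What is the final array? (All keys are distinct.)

[85, 70, 55, 46, 29, 25, 27, 10, 28]

Insert 55:
  append 55 at index 0 → [55] (no swap needed)
Insert 10:
  append 10 at index 1 → [55, 10] (no swap needed)
Insert 25:
  append 25 at index 2 → [55, 10, 25] (no swap needed)
Insert 46:
  append 46 at index 3 → [55, 10, 25, 46]
  46 > parent 10 at index 1, swap → [55, 46, 25, 10]
Insert 29:
  append 29 at index 4 → [55, 46, 25, 10, 29] (no swap needed)
Insert 27:
  append 27 at index 5 → [55, 46, 25, 10, 29, 27]
  27 > parent 25 at index 2, swap → [55, 46, 27, 10, 29, 25]
Insert 70:
  append 70 at index 6 → [55, 46, 27, 10, 29, 25, 70]
  70 > parent 27 at index 2, swap → [55, 46, 70, 10, 29, 25, 27]
  70 > parent 55 at index 0, swap → [70, 46, 55, 10, 29, 25, 27]
Insert 28:
  append 28 at index 7 → [70, 46, 55, 10, 29, 25, 27, 28]
  28 > parent 10 at index 3, swap → [70, 46, 55, 28, 29, 25, 27, 10]
Insert 85:
  append 85 at index 8 → [70, 46, 55, 28, 29, 25, 27, 10, 85]
  85 > parent 28 at index 3, swap → [70, 46, 55, 85, 29, 25, 27, 10, 28]
  85 > parent 46 at index 1, swap → [70, 85, 55, 46, 29, 25, 27, 10, 28]
  85 > parent 70 at index 0, swap → [85, 70, 55, 46, 29, 25, 27, 10, 28]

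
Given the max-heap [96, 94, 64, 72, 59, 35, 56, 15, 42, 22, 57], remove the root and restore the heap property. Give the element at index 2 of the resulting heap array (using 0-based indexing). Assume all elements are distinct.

remove root 96; move last element 57 to root → [57, 94, 64, 72, 59, 35, 56, 15, 42, 22]
57 vs larger child 94 at index 1, swap → [94, 57, 64, 72, 59, 35, 56, 15, 42, 22]
57 vs larger child 72 at index 3, swap → [94, 72, 64, 57, 59, 35, 56, 15, 42, 22]
resulting array: [94, 72, 64, 57, 59, 35, 56, 15, 42, 22]

64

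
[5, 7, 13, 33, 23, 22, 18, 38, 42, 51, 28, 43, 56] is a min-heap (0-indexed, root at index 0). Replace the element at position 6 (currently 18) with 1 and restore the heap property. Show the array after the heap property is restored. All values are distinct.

set index 6 from 18 to 1 → [5, 7, 13, 33, 23, 22, 1, 38, 42, 51, 28, 43, 56]
1 < parent 13 at index 2, swap → [5, 7, 1, 33, 23, 22, 13, 38, 42, 51, 28, 43, 56]
1 < parent 5 at index 0, swap → [1, 7, 5, 33, 23, 22, 13, 38, 42, 51, 28, 43, 56]

[1, 7, 5, 33, 23, 22, 13, 38, 42, 51, 28, 43, 56]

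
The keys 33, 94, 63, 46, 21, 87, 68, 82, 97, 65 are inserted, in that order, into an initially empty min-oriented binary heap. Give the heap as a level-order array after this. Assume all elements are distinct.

Insert 33:
  append 33 at index 0 → [33] (no swap needed)
Insert 94:
  append 94 at index 1 → [33, 94] (no swap needed)
Insert 63:
  append 63 at index 2 → [33, 94, 63] (no swap needed)
Insert 46:
  append 46 at index 3 → [33, 94, 63, 46]
  46 < parent 94 at index 1, swap → [33, 46, 63, 94]
Insert 21:
  append 21 at index 4 → [33, 46, 63, 94, 21]
  21 < parent 46 at index 1, swap → [33, 21, 63, 94, 46]
  21 < parent 33 at index 0, swap → [21, 33, 63, 94, 46]
Insert 87:
  append 87 at index 5 → [21, 33, 63, 94, 46, 87] (no swap needed)
Insert 68:
  append 68 at index 6 → [21, 33, 63, 94, 46, 87, 68] (no swap needed)
Insert 82:
  append 82 at index 7 → [21, 33, 63, 94, 46, 87, 68, 82]
  82 < parent 94 at index 3, swap → [21, 33, 63, 82, 46, 87, 68, 94]
Insert 97:
  append 97 at index 8 → [21, 33, 63, 82, 46, 87, 68, 94, 97] (no swap needed)
Insert 65:
  append 65 at index 9 → [21, 33, 63, 82, 46, 87, 68, 94, 97, 65] (no swap needed)

[21, 33, 63, 82, 46, 87, 68, 94, 97, 65]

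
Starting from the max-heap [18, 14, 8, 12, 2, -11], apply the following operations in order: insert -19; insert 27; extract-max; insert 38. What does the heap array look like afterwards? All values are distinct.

[38, 18, 8, 14, 2, -11, -19, 12]

insert -19:
  append -19 at index 6 → [18, 14, 8, 12, 2, -11, -19] (no swap needed)
insert 27:
  append 27 at index 7 → [18, 14, 8, 12, 2, -11, -19, 27]
  27 > parent 12 at index 3, swap → [18, 14, 8, 27, 2, -11, -19, 12]
  27 > parent 14 at index 1, swap → [18, 27, 8, 14, 2, -11, -19, 12]
  27 > parent 18 at index 0, swap → [27, 18, 8, 14, 2, -11, -19, 12]
extract-max → returns 27:
  remove root 27; move last element 12 to root → [12, 18, 8, 14, 2, -11, -19]
  12 vs larger child 18 at index 1, swap → [18, 12, 8, 14, 2, -11, -19]
  12 vs larger child 14 at index 3, swap → [18, 14, 8, 12, 2, -11, -19]
insert 38:
  append 38 at index 7 → [18, 14, 8, 12, 2, -11, -19, 38]
  38 > parent 12 at index 3, swap → [18, 14, 8, 38, 2, -11, -19, 12]
  38 > parent 14 at index 1, swap → [18, 38, 8, 14, 2, -11, -19, 12]
  38 > parent 18 at index 0, swap → [38, 18, 8, 14, 2, -11, -19, 12]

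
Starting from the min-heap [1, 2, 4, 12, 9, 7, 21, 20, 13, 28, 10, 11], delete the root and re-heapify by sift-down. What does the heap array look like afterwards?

[2, 9, 4, 12, 10, 7, 21, 20, 13, 28, 11]

remove root 1; move last element 11 to root → [11, 2, 4, 12, 9, 7, 21, 20, 13, 28, 10]
11 vs smaller child 2 at index 1, swap → [2, 11, 4, 12, 9, 7, 21, 20, 13, 28, 10]
11 vs smaller child 9 at index 4, swap → [2, 9, 4, 12, 11, 7, 21, 20, 13, 28, 10]
11 vs smaller child 10 at index 10, swap → [2, 9, 4, 12, 10, 7, 21, 20, 13, 28, 11]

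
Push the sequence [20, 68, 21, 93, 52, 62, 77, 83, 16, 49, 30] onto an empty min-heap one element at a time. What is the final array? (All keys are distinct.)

[16, 20, 21, 52, 30, 62, 77, 93, 83, 68, 49]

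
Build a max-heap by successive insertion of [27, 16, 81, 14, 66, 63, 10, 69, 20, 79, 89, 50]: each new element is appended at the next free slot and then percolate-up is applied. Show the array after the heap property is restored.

[89, 81, 63, 66, 79, 50, 10, 14, 20, 16, 69, 27]

Insert 27:
  append 27 at index 0 → [27] (no swap needed)
Insert 16:
  append 16 at index 1 → [27, 16] (no swap needed)
Insert 81:
  append 81 at index 2 → [27, 16, 81]
  81 > parent 27 at index 0, swap → [81, 16, 27]
Insert 14:
  append 14 at index 3 → [81, 16, 27, 14] (no swap needed)
Insert 66:
  append 66 at index 4 → [81, 16, 27, 14, 66]
  66 > parent 16 at index 1, swap → [81, 66, 27, 14, 16]
Insert 63:
  append 63 at index 5 → [81, 66, 27, 14, 16, 63]
  63 > parent 27 at index 2, swap → [81, 66, 63, 14, 16, 27]
Insert 10:
  append 10 at index 6 → [81, 66, 63, 14, 16, 27, 10] (no swap needed)
Insert 69:
  append 69 at index 7 → [81, 66, 63, 14, 16, 27, 10, 69]
  69 > parent 14 at index 3, swap → [81, 66, 63, 69, 16, 27, 10, 14]
  69 > parent 66 at index 1, swap → [81, 69, 63, 66, 16, 27, 10, 14]
Insert 20:
  append 20 at index 8 → [81, 69, 63, 66, 16, 27, 10, 14, 20] (no swap needed)
Insert 79:
  append 79 at index 9 → [81, 69, 63, 66, 16, 27, 10, 14, 20, 79]
  79 > parent 16 at index 4, swap → [81, 69, 63, 66, 79, 27, 10, 14, 20, 16]
  79 > parent 69 at index 1, swap → [81, 79, 63, 66, 69, 27, 10, 14, 20, 16]
Insert 89:
  append 89 at index 10 → [81, 79, 63, 66, 69, 27, 10, 14, 20, 16, 89]
  89 > parent 69 at index 4, swap → [81, 79, 63, 66, 89, 27, 10, 14, 20, 16, 69]
  89 > parent 79 at index 1, swap → [81, 89, 63, 66, 79, 27, 10, 14, 20, 16, 69]
  89 > parent 81 at index 0, swap → [89, 81, 63, 66, 79, 27, 10, 14, 20, 16, 69]
Insert 50:
  append 50 at index 11 → [89, 81, 63, 66, 79, 27, 10, 14, 20, 16, 69, 50]
  50 > parent 27 at index 5, swap → [89, 81, 63, 66, 79, 50, 10, 14, 20, 16, 69, 27]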